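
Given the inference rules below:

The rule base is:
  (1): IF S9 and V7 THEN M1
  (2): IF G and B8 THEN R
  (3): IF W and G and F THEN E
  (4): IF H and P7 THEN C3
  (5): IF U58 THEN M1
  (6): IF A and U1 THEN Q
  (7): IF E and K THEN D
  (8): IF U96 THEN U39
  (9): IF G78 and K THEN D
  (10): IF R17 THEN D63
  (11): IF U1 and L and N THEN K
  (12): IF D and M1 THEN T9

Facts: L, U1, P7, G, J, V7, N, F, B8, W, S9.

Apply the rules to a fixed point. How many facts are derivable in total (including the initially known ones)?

17

[1] (1) [IF S9 and V7 THEN M1]; (2) [IF G and B8 THEN R]; (3) [IF W and G and F THEN E]; (11) [IF U1 and L and N THEN K]. ⇒ new: M1, R, E, K.
[2] (7) [IF E and K THEN D]. ⇒ new: D.
[3] (12) [IF D and M1 THEN T9]. ⇒ new: T9.
Closure: {B8, D, E, F, G, J, K, L, M1, N, P7, R, S9, T9, U1, V7, W} — 17 facts.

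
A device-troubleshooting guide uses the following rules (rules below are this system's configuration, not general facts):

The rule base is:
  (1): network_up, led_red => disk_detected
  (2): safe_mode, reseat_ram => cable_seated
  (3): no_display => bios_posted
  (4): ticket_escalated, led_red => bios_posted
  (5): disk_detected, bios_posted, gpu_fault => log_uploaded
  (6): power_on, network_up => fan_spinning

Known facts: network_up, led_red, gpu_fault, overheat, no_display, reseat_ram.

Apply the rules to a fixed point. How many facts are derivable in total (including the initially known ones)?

Round 1 — (1), (3), derive disk_detected, bios_posted.
Round 2 — (5), derive log_uploaded.
Closure: {bios_posted, disk_detected, gpu_fault, led_red, log_uploaded, network_up, no_display, overheat, reseat_ram} — 9 facts.

9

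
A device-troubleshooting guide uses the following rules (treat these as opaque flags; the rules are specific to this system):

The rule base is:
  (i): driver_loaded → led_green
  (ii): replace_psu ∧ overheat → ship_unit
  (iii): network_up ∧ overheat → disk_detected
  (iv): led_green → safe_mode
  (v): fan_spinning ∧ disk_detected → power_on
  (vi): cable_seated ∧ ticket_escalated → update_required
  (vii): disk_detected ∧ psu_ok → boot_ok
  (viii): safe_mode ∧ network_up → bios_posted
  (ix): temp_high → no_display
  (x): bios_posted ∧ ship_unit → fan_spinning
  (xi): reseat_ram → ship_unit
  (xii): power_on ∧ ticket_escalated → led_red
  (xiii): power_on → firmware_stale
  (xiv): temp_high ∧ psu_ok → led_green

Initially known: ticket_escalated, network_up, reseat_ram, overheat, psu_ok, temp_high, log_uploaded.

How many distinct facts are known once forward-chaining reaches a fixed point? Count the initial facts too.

18

Round 1 fires (iii), (ix), (xi), (xiv), giving disk_detected, no_display, ship_unit, led_green.
Round 2 fires (iv), (vii), giving safe_mode, boot_ok.
Round 3 fires (viii), giving bios_posted.
Round 4 fires (x), giving fan_spinning.
Round 5 fires (v), giving power_on.
Round 6 fires (xii), (xiii), giving led_red, firmware_stale.
Closure: {bios_posted, boot_ok, disk_detected, fan_spinning, firmware_stale, led_green, led_red, log_uploaded, network_up, no_display, overheat, power_on, psu_ok, reseat_ram, safe_mode, ship_unit, temp_high, ticket_escalated} — 18 facts.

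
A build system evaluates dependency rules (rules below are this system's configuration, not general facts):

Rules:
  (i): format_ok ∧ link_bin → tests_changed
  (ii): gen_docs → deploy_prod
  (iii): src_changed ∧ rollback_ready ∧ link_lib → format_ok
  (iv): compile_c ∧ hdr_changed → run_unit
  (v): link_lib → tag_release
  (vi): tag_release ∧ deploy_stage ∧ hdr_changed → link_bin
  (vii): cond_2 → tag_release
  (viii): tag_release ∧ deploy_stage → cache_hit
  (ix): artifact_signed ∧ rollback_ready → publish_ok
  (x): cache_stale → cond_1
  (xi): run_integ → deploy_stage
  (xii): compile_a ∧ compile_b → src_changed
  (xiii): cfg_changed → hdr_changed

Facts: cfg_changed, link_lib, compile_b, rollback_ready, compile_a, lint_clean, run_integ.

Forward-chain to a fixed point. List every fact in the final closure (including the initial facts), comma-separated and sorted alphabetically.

Round 1 fires (v), (xi), (xii), (xiii), giving tag_release, deploy_stage, src_changed, hdr_changed.
Round 2 fires (iii), (vi), (viii), giving format_ok, link_bin, cache_hit.
Round 3 fires (i), giving tests_changed.

cache_hit, cfg_changed, compile_a, compile_b, deploy_stage, format_ok, hdr_changed, link_bin, link_lib, lint_clean, rollback_ready, run_integ, src_changed, tag_release, tests_changed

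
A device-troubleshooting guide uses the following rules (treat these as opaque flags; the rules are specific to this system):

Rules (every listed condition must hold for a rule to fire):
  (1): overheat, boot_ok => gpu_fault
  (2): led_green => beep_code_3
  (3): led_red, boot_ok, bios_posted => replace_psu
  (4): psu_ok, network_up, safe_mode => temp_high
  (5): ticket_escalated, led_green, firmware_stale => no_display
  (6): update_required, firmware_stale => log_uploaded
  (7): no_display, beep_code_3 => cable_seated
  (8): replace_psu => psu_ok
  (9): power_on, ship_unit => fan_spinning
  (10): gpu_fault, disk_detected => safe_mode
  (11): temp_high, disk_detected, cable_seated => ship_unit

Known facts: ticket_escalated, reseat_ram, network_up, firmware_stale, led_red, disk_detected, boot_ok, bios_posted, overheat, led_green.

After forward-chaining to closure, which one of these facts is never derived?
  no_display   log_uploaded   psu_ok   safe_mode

Round 1 fires (1), (2), (3), (5), giving gpu_fault, beep_code_3, replace_psu, no_display.
Round 2 fires (7), (8), (10), giving cable_seated, psu_ok, safe_mode.
Round 3 fires (4), giving temp_high.
Round 4 fires (11), giving ship_unit.
Derived: safe_mode (round 2), psu_ok (round 2), no_display (round 1). log_uploaded never appears in any round.

log_uploaded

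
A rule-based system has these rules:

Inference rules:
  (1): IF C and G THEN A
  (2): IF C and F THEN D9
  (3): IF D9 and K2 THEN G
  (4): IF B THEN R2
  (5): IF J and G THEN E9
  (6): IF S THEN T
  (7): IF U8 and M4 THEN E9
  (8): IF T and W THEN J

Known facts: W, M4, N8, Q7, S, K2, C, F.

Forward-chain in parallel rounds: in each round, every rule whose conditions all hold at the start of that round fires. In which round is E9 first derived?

[1] (2) [IF C and F THEN D9]; (6) [IF S THEN T]. ⇒ new: D9, T.
[2] (3) [IF D9 and K2 THEN G]; (8) [IF T and W THEN J]. ⇒ new: G, J.
[3] (1) [IF C and G THEN A]; (5) [IF J and G THEN E9]. ⇒ new: A, E9.
E9 first appears in round 3.

3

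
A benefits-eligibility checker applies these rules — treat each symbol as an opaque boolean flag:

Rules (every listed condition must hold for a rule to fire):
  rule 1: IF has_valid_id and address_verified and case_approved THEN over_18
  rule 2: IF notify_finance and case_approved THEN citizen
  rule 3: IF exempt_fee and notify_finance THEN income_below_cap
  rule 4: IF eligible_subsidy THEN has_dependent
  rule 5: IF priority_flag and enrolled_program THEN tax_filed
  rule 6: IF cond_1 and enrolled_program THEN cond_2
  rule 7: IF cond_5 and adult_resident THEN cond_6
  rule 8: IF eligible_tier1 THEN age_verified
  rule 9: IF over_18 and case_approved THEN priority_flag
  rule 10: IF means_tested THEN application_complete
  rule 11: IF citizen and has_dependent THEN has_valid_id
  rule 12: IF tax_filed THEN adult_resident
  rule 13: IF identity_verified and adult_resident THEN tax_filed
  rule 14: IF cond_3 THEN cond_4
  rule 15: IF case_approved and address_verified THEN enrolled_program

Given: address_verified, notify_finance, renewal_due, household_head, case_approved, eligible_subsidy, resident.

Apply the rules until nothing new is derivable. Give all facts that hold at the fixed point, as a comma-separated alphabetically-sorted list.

address_verified, adult_resident, case_approved, citizen, eligible_subsidy, enrolled_program, has_dependent, has_valid_id, household_head, notify_finance, over_18, priority_flag, renewal_due, resident, tax_filed

Round 1 fires rule 2, rule 4, rule 15, giving citizen, has_dependent, enrolled_program.
Round 2 fires rule 11, giving has_valid_id.
Round 3 fires rule 1, giving over_18.
Round 4 fires rule 9, giving priority_flag.
Round 5 fires rule 5, giving tax_filed.
Round 6 fires rule 12, giving adult_resident.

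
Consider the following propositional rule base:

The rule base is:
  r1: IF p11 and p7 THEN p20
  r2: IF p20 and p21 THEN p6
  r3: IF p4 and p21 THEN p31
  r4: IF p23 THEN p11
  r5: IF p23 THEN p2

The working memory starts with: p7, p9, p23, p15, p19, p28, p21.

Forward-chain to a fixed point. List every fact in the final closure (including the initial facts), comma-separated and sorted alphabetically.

p11, p15, p19, p2, p20, p21, p23, p28, p6, p7, p9

Round 1: r4 [IF p23 THEN p11]; r5 [IF p23 THEN p2]. New: p11, p2.
Round 2: r1 [IF p11 and p7 THEN p20]. New: p20.
Round 3: r2 [IF p20 and p21 THEN p6]. New: p6.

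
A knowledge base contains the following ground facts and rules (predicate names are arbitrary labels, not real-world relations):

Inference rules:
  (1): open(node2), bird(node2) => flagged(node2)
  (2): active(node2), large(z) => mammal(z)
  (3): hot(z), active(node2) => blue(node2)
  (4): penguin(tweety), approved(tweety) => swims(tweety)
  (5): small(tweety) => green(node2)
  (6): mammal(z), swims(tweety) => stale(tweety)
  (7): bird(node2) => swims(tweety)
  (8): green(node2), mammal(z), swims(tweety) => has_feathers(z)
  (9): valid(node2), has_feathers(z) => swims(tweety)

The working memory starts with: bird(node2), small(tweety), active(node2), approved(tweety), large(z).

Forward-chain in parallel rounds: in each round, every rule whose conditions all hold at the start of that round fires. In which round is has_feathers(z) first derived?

Round 1 — (2), (5), (7), derive mammal(z), green(node2), swims(tweety).
Round 2 — (6), (8), derive stale(tweety), has_feathers(z).
has_feathers(z) first appears in round 2.

2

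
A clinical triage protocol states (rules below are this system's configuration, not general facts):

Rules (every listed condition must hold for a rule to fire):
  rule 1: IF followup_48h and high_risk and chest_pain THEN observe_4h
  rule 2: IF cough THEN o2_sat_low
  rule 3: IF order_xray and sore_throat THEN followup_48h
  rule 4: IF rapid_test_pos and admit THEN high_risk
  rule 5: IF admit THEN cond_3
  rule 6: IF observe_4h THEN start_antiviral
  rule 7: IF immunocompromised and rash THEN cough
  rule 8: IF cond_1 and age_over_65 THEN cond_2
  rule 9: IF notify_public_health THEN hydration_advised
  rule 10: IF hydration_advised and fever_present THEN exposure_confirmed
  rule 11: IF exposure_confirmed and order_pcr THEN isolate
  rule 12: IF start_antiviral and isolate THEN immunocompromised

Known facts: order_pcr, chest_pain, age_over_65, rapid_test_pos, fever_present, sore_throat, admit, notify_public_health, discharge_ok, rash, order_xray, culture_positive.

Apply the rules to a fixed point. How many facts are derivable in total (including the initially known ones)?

23

Round 1: rule 3 [IF order_xray and sore_throat THEN followup_48h]; rule 4 [IF rapid_test_pos and admit THEN high_risk]; rule 5 [IF admit THEN cond_3]; rule 9 [IF notify_public_health THEN hydration_advised]. Adds followup_48h, high_risk, cond_3, hydration_advised.
Round 2: rule 1 [IF followup_48h and high_risk and chest_pain THEN observe_4h]; rule 10 [IF hydration_advised and fever_present THEN exposure_confirmed]. Adds observe_4h, exposure_confirmed.
Round 3: rule 6 [IF observe_4h THEN start_antiviral]; rule 11 [IF exposure_confirmed and order_pcr THEN isolate]. Adds start_antiviral, isolate.
Round 4: rule 12 [IF start_antiviral and isolate THEN immunocompromised]. Adds immunocompromised.
Round 5: rule 7 [IF immunocompromised and rash THEN cough]. Adds cough.
Round 6: rule 2 [IF cough THEN o2_sat_low]. Adds o2_sat_low.
Closure: {admit, age_over_65, chest_pain, cond_3, cough, culture_positive, discharge_ok, exposure_confirmed, fever_present, followup_48h, high_risk, hydration_advised, immunocompromised, isolate, notify_public_health, o2_sat_low, observe_4h, order_pcr, order_xray, rapid_test_pos, rash, sore_throat, start_antiviral} — 23 facts.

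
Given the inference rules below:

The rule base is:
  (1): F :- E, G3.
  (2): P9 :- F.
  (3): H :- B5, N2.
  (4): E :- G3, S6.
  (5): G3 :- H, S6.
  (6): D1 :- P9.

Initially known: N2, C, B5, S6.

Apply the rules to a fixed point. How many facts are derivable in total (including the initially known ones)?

10

Round 1: (3) [H :- B5, N2.]. New: H.
Round 2: (5) [G3 :- H, S6.]. New: G3.
Round 3: (4) [E :- G3, S6.]. New: E.
Round 4: (1) [F :- E, G3.]. New: F.
Round 5: (2) [P9 :- F.]. New: P9.
Round 6: (6) [D1 :- P9.]. New: D1.
Closure: {B5, C, D1, E, F, G3, H, N2, P9, S6} — 10 facts.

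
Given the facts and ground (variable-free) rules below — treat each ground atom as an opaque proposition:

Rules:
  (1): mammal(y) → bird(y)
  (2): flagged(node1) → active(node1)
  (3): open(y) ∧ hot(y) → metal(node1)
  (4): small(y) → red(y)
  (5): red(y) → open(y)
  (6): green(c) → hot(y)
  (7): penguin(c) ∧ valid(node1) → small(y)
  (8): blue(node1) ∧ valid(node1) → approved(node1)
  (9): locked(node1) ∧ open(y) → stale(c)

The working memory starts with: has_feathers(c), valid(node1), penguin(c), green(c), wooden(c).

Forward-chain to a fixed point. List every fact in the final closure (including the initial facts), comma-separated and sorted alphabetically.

Round 1 fires (6), (7), giving hot(y), small(y).
Round 2 fires (4), giving red(y).
Round 3 fires (5), giving open(y).
Round 4 fires (3), giving metal(node1).

green(c), has_feathers(c), hot(y), metal(node1), open(y), penguin(c), red(y), small(y), valid(node1), wooden(c)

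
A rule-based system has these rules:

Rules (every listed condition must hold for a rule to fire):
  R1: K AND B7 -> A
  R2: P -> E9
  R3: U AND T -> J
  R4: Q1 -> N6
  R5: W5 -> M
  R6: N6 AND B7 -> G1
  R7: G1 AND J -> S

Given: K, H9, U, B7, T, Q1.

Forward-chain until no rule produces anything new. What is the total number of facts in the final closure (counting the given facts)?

11

[1] R1 [K AND B7 -> A]; R3 [U AND T -> J]; R4 [Q1 -> N6]. ⇒ new: A, J, N6.
[2] R6 [N6 AND B7 -> G1]. ⇒ new: G1.
[3] R7 [G1 AND J -> S]. ⇒ new: S.
Closure: {A, B7, G1, H9, J, K, N6, Q1, S, T, U} — 11 facts.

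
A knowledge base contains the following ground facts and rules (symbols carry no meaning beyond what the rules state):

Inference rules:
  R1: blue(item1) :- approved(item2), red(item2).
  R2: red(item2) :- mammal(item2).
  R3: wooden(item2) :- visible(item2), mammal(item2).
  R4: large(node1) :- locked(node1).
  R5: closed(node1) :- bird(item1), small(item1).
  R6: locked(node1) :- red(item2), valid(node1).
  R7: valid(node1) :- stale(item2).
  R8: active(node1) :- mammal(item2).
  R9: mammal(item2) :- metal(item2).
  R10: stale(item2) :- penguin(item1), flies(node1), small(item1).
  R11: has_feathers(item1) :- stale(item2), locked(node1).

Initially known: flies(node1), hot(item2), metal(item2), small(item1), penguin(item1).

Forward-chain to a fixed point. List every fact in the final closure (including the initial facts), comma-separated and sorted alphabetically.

active(node1), flies(node1), has_feathers(item1), hot(item2), large(node1), locked(node1), mammal(item2), metal(item2), penguin(item1), red(item2), small(item1), stale(item2), valid(node1)

Round 1 fires R9, R10, giving mammal(item2), stale(item2).
Round 2 fires R2, R7, R8, giving red(item2), valid(node1), active(node1).
Round 3 fires R6, giving locked(node1).
Round 4 fires R4, R11, giving large(node1), has_feathers(item1).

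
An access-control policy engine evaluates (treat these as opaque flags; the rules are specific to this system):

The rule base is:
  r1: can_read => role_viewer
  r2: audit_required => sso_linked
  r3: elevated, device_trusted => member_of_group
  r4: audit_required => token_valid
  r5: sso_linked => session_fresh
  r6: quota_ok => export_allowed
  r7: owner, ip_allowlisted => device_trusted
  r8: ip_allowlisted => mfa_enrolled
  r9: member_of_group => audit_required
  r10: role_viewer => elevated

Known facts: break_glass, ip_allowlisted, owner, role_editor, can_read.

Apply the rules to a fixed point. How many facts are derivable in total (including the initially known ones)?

14

Round 1 — r1, r7, r8, derive role_viewer, device_trusted, mfa_enrolled.
Round 2 — r10, derive elevated.
Round 3 — r3, derive member_of_group.
Round 4 — r9, derive audit_required.
Round 5 — r2, r4, derive sso_linked, token_valid.
Round 6 — r5, derive session_fresh.
Closure: {audit_required, break_glass, can_read, device_trusted, elevated, ip_allowlisted, member_of_group, mfa_enrolled, owner, role_editor, role_viewer, session_fresh, sso_linked, token_valid} — 14 facts.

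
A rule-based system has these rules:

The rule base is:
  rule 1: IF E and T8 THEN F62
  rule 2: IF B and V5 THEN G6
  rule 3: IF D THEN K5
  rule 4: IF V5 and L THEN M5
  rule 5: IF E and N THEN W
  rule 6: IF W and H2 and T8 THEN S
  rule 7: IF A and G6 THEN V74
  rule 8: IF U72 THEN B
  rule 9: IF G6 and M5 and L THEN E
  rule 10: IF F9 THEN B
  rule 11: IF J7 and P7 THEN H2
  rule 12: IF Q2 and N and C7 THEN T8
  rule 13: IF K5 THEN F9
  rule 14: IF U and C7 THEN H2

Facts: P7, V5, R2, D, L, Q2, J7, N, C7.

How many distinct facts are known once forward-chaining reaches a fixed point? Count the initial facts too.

[1] rule 3 [IF D THEN K5]; rule 4 [IF V5 and L THEN M5]; rule 11 [IF J7 and P7 THEN H2]; rule 12 [IF Q2 and N and C7 THEN T8]. ⇒ new: K5, M5, H2, T8.
[2] rule 13 [IF K5 THEN F9]. ⇒ new: F9.
[3] rule 10 [IF F9 THEN B]. ⇒ new: B.
[4] rule 2 [IF B and V5 THEN G6]. ⇒ new: G6.
[5] rule 9 [IF G6 and M5 and L THEN E]. ⇒ new: E.
[6] rule 1 [IF E and T8 THEN F62]; rule 5 [IF E and N THEN W]. ⇒ new: F62, W.
[7] rule 6 [IF W and H2 and T8 THEN S]. ⇒ new: S.
Closure: {B, C7, D, E, F62, F9, G6, H2, J7, K5, L, M5, N, P7, Q2, R2, S, T8, V5, W} — 20 facts.

20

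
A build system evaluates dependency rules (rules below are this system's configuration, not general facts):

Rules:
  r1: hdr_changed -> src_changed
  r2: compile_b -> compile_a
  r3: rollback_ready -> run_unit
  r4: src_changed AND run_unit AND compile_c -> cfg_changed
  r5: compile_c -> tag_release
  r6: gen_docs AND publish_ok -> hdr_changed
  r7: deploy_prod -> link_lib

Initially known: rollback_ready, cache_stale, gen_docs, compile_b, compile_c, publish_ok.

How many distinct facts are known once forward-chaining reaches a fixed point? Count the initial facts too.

12

Round 1: r2 [compile_b -> compile_a]; r3 [rollback_ready -> run_unit]; r5 [compile_c -> tag_release]; r6 [gen_docs AND publish_ok -> hdr_changed]. New: compile_a, run_unit, tag_release, hdr_changed.
Round 2: r1 [hdr_changed -> src_changed]. New: src_changed.
Round 3: r4 [src_changed AND run_unit AND compile_c -> cfg_changed]. New: cfg_changed.
Closure: {cache_stale, cfg_changed, compile_a, compile_b, compile_c, gen_docs, hdr_changed, publish_ok, rollback_ready, run_unit, src_changed, tag_release} — 12 facts.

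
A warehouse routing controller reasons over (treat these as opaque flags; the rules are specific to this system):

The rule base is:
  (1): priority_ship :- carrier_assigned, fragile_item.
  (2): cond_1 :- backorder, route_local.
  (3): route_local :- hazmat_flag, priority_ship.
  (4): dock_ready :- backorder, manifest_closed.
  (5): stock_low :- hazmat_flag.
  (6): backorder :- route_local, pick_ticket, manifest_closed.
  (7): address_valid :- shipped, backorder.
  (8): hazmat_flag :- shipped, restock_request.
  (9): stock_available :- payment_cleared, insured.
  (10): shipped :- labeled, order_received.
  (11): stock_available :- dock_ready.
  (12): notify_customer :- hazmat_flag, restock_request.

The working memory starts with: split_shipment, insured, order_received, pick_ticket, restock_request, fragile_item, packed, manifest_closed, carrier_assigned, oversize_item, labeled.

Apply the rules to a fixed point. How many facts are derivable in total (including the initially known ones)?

Round 1: (1) [priority_ship :- carrier_assigned, fragile_item.]; (10) [shipped :- labeled, order_received.]. New: priority_ship, shipped.
Round 2: (8) [hazmat_flag :- shipped, restock_request.]. New: hazmat_flag.
Round 3: (3) [route_local :- hazmat_flag, priority_ship.]; (5) [stock_low :- hazmat_flag.]; (12) [notify_customer :- hazmat_flag, restock_request.]. New: route_local, stock_low, notify_customer.
Round 4: (6) [backorder :- route_local, pick_ticket, manifest_closed.]. New: backorder.
Round 5: (2) [cond_1 :- backorder, route_local.]; (4) [dock_ready :- backorder, manifest_closed.]; (7) [address_valid :- shipped, backorder.]. New: cond_1, dock_ready, address_valid.
Round 6: (11) [stock_available :- dock_ready.]. New: stock_available.
Closure: {address_valid, backorder, carrier_assigned, cond_1, dock_ready, fragile_item, hazmat_flag, insured, labeled, manifest_closed, notify_customer, order_received, oversize_item, packed, pick_ticket, priority_ship, restock_request, route_local, shipped, split_shipment, stock_available, stock_low} — 22 facts.

22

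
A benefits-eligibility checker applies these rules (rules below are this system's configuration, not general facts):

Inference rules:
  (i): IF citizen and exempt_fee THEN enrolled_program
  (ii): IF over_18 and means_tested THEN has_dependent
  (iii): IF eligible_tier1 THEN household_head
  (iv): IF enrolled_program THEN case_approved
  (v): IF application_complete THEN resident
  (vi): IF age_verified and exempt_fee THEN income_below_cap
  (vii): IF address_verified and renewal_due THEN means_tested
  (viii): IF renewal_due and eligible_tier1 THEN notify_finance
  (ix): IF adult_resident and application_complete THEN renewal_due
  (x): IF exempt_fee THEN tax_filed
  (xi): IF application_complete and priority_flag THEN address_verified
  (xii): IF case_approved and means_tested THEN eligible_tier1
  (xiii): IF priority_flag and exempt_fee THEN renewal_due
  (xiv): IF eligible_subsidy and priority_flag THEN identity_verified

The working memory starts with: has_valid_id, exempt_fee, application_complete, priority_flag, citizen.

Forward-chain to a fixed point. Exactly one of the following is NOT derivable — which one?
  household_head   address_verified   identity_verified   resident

Round 1 fires (i), (v), (x), (xi), (xiii), giving enrolled_program, resident, tax_filed, address_verified, renewal_due.
Round 2 fires (iv), (vii), giving case_approved, means_tested.
Round 3 fires (xii), giving eligible_tier1.
Round 4 fires (iii), (viii), giving household_head, notify_finance.
Derived: resident (round 1), household_head (round 4), address_verified (round 1). identity_verified never appears in any round.

identity_verified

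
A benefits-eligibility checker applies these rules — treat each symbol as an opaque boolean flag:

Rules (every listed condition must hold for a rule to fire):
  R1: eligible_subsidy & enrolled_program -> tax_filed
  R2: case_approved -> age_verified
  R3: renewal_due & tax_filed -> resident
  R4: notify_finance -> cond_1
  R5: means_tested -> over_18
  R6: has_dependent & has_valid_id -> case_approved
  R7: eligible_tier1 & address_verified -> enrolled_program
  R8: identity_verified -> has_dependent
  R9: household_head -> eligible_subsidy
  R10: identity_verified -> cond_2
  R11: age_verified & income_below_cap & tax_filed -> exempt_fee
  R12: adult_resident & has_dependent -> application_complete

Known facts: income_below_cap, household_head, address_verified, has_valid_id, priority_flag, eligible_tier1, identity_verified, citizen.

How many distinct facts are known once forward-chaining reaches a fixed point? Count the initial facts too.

16

Round 1: R7 [eligible_tier1 & address_verified -> enrolled_program]; R8 [identity_verified -> has_dependent]; R9 [household_head -> eligible_subsidy]; R10 [identity_verified -> cond_2]. Adds enrolled_program, has_dependent, eligible_subsidy, cond_2.
Round 2: R1 [eligible_subsidy & enrolled_program -> tax_filed]; R6 [has_dependent & has_valid_id -> case_approved]. Adds tax_filed, case_approved.
Round 3: R2 [case_approved -> age_verified]. Adds age_verified.
Round 4: R11 [age_verified & income_below_cap & tax_filed -> exempt_fee]. Adds exempt_fee.
Closure: {address_verified, age_verified, case_approved, citizen, cond_2, eligible_subsidy, eligible_tier1, enrolled_program, exempt_fee, has_dependent, has_valid_id, household_head, identity_verified, income_below_cap, priority_flag, tax_filed} — 16 facts.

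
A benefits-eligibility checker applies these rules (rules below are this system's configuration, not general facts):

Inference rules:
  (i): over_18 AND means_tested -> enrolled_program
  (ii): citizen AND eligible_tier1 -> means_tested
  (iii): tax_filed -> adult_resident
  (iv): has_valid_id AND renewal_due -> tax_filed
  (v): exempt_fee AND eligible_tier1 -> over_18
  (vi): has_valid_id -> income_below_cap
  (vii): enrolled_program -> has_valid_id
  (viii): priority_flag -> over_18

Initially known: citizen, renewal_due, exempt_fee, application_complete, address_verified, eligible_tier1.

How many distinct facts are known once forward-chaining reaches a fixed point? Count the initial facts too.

Round 1 — (ii), (v), derive means_tested, over_18.
Round 2 — (i), derive enrolled_program.
Round 3 — (vii), derive has_valid_id.
Round 4 — (iv), (vi), derive tax_filed, income_below_cap.
Round 5 — (iii), derive adult_resident.
Closure: {address_verified, adult_resident, application_complete, citizen, eligible_tier1, enrolled_program, exempt_fee, has_valid_id, income_below_cap, means_tested, over_18, renewal_due, tax_filed} — 13 facts.

13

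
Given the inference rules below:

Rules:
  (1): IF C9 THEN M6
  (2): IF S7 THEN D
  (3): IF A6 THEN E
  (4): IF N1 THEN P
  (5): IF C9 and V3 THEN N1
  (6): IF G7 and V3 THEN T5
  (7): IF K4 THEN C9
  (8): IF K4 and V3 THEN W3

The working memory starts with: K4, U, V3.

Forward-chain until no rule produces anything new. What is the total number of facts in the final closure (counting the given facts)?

8

[1] (7) [IF K4 THEN C9]; (8) [IF K4 and V3 THEN W3]. ⇒ new: C9, W3.
[2] (1) [IF C9 THEN M6]; (5) [IF C9 and V3 THEN N1]. ⇒ new: M6, N1.
[3] (4) [IF N1 THEN P]. ⇒ new: P.
Closure: {C9, K4, M6, N1, P, U, V3, W3} — 8 facts.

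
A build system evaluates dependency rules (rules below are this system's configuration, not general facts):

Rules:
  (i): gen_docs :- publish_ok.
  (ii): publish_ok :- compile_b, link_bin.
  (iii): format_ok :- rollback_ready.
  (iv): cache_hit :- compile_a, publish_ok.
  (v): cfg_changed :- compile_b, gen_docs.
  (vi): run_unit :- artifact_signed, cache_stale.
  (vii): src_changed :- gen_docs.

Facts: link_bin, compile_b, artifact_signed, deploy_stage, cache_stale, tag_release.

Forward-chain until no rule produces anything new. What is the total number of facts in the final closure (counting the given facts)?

Round 1 — (ii), (vi), derive publish_ok, run_unit.
Round 2 — (i), derive gen_docs.
Round 3 — (v), (vii), derive cfg_changed, src_changed.
Closure: {artifact_signed, cache_stale, cfg_changed, compile_b, deploy_stage, gen_docs, link_bin, publish_ok, run_unit, src_changed, tag_release} — 11 facts.

11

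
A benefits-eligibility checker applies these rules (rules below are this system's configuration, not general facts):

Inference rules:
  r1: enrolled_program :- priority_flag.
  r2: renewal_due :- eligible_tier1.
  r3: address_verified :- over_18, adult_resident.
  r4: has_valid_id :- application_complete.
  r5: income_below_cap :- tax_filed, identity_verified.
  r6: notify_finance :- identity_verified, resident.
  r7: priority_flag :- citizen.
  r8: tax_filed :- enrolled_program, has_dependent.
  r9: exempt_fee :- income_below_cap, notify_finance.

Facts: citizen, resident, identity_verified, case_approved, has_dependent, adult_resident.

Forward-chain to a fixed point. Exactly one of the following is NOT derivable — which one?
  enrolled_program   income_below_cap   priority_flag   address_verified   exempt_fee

address_verified

Round 1 fires r6, r7, giving notify_finance, priority_flag.
Round 2 fires r1, giving enrolled_program.
Round 3 fires r8, giving tax_filed.
Round 4 fires r5, giving income_below_cap.
Round 5 fires r9, giving exempt_fee.
Derived: priority_flag (round 1), enrolled_program (round 2), income_below_cap (round 4), exempt_fee (round 5). address_verified never appears in any round.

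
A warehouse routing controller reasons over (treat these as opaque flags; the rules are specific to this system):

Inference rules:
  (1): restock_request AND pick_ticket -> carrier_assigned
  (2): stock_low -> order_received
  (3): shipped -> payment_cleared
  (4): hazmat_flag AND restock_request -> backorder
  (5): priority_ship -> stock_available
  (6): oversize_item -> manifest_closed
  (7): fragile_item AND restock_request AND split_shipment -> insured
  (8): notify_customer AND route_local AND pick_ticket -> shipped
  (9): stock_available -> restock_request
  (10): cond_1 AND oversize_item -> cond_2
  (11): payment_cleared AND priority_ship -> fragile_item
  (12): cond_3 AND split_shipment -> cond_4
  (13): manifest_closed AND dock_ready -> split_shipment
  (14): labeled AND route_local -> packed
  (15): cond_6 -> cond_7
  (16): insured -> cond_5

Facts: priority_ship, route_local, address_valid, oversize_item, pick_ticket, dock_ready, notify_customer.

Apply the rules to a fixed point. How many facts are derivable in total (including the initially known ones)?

17

[1] (5) [priority_ship -> stock_available]; (6) [oversize_item -> manifest_closed]; (8) [notify_customer AND route_local AND pick_ticket -> shipped]. ⇒ new: stock_available, manifest_closed, shipped.
[2] (3) [shipped -> payment_cleared]; (9) [stock_available -> restock_request]; (13) [manifest_closed AND dock_ready -> split_shipment]. ⇒ new: payment_cleared, restock_request, split_shipment.
[3] (1) [restock_request AND pick_ticket -> carrier_assigned]; (11) [payment_cleared AND priority_ship -> fragile_item]. ⇒ new: carrier_assigned, fragile_item.
[4] (7) [fragile_item AND restock_request AND split_shipment -> insured]. ⇒ new: insured.
[5] (16) [insured -> cond_5]. ⇒ new: cond_5.
Closure: {address_valid, carrier_assigned, cond_5, dock_ready, fragile_item, insured, manifest_closed, notify_customer, oversize_item, payment_cleared, pick_ticket, priority_ship, restock_request, route_local, shipped, split_shipment, stock_available} — 17 facts.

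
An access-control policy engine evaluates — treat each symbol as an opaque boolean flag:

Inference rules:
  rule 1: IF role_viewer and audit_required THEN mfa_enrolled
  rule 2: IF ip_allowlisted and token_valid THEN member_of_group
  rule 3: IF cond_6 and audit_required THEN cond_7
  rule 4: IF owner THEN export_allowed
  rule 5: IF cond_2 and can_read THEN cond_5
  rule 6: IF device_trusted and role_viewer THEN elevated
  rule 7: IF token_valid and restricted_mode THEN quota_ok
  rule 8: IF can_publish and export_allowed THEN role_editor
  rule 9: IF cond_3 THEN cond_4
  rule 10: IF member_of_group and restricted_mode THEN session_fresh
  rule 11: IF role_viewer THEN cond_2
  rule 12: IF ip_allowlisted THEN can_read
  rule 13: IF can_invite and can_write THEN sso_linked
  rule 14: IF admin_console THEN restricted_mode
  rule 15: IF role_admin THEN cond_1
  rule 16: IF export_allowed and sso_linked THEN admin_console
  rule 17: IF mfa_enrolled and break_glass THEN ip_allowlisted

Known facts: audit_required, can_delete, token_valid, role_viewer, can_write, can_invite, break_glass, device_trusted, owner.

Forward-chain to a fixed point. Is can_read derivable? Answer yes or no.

Round 1: rule 1 [IF role_viewer and audit_required THEN mfa_enrolled]; rule 4 [IF owner THEN export_allowed]; rule 6 [IF device_trusted and role_viewer THEN elevated]; rule 11 [IF role_viewer THEN cond_2]; rule 13 [IF can_invite and can_write THEN sso_linked]. Adds mfa_enrolled, export_allowed, elevated, cond_2, sso_linked.
Round 2: rule 16 [IF export_allowed and sso_linked THEN admin_console]; rule 17 [IF mfa_enrolled and break_glass THEN ip_allowlisted]. Adds admin_console, ip_allowlisted.
Round 3: rule 2 [IF ip_allowlisted and token_valid THEN member_of_group]; rule 12 [IF ip_allowlisted THEN can_read]; rule 14 [IF admin_console THEN restricted_mode]. Adds member_of_group, can_read, restricted_mode.
Round 4: rule 5 [IF cond_2 and can_read THEN cond_5]; rule 7 [IF token_valid and restricted_mode THEN quota_ok]; rule 10 [IF member_of_group and restricted_mode THEN session_fresh]. Adds cond_5, quota_ok, session_fresh.
can_read appears in round 3, so it is derivable.

yes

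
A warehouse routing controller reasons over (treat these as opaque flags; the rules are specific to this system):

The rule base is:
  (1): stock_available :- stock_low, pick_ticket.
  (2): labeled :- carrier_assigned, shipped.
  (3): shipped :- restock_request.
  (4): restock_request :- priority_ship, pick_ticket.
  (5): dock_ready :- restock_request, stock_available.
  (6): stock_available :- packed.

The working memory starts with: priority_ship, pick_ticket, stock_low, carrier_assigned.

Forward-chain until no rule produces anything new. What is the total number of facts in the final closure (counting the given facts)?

Round 1: (1) [stock_available :- stock_low, pick_ticket.]; (4) [restock_request :- priority_ship, pick_ticket.]. Adds stock_available, restock_request.
Round 2: (3) [shipped :- restock_request.]; (5) [dock_ready :- restock_request, stock_available.]. Adds shipped, dock_ready.
Round 3: (2) [labeled :- carrier_assigned, shipped.]. Adds labeled.
Closure: {carrier_assigned, dock_ready, labeled, pick_ticket, priority_ship, restock_request, shipped, stock_available, stock_low} — 9 facts.

9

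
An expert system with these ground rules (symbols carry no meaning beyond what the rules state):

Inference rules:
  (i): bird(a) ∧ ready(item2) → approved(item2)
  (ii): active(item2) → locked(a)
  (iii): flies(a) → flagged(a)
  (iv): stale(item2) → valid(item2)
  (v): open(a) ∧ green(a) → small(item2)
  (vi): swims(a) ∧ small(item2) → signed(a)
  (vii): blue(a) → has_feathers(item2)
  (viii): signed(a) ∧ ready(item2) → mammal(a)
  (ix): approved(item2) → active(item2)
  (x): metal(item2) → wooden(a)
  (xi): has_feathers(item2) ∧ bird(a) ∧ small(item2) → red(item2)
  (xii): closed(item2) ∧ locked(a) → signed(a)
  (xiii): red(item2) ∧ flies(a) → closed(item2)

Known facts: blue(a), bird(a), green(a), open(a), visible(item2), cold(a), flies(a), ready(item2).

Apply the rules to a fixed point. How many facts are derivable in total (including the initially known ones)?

18

Round 1 fires (i), (iii), (v), (vii), giving approved(item2), flagged(a), small(item2), has_feathers(item2).
Round 2 fires (ix), (xi), giving active(item2), red(item2).
Round 3 fires (ii), (xiii), giving locked(a), closed(item2).
Round 4 fires (xii), giving signed(a).
Round 5 fires (viii), giving mammal(a).
Closure: {active(item2), approved(item2), bird(a), blue(a), closed(item2), cold(a), flagged(a), flies(a), green(a), has_feathers(item2), locked(a), mammal(a), open(a), ready(item2), red(item2), signed(a), small(item2), visible(item2)} — 18 facts.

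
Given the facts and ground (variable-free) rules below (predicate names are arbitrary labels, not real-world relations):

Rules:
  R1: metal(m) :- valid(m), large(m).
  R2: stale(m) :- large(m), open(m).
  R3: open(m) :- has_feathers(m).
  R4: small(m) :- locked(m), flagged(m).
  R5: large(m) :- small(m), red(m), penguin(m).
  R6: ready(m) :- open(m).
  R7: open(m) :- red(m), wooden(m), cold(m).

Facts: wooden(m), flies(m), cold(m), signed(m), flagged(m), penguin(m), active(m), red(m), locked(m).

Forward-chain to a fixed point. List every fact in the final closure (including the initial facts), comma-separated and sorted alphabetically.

Round 1 — R4, R7, derive small(m), open(m).
Round 2 — R5, R6, derive large(m), ready(m).
Round 3 — R2, derive stale(m).

active(m), cold(m), flagged(m), flies(m), large(m), locked(m), open(m), penguin(m), ready(m), red(m), signed(m), small(m), stale(m), wooden(m)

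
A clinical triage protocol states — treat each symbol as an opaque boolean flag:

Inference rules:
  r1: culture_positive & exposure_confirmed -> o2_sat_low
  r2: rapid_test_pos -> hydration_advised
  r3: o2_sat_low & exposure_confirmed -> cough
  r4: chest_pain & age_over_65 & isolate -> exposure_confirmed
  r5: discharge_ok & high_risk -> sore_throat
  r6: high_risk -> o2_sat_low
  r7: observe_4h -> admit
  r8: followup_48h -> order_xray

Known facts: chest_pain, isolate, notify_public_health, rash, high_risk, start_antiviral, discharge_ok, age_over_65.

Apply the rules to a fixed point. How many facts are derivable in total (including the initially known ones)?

12

Round 1 — r4, r5, r6, derive exposure_confirmed, sore_throat, o2_sat_low.
Round 2 — r3, derive cough.
Closure: {age_over_65, chest_pain, cough, discharge_ok, exposure_confirmed, high_risk, isolate, notify_public_health, o2_sat_low, rash, sore_throat, start_antiviral} — 12 facts.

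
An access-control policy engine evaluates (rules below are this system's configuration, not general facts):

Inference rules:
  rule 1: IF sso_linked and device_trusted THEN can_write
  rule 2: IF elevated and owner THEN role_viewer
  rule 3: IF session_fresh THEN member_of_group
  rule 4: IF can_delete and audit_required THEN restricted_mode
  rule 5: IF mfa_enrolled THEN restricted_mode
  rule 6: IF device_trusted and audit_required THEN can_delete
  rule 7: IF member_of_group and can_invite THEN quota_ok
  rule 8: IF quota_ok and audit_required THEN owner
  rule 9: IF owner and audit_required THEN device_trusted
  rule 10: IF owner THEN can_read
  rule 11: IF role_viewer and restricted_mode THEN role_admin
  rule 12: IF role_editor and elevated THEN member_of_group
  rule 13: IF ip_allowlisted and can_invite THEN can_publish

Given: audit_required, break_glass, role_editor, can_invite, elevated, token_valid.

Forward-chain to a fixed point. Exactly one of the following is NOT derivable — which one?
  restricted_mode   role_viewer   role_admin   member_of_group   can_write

can_write

Round 1 — rule 12, derive member_of_group.
Round 2 — rule 7, derive quota_ok.
Round 3 — rule 8, derive owner.
Round 4 — rule 2, rule 9, rule 10, derive role_viewer, device_trusted, can_read.
Round 5 — rule 6, derive can_delete.
Round 6 — rule 4, derive restricted_mode.
Round 7 — rule 11, derive role_admin.
Derived: role_admin (round 7), member_of_group (round 1), restricted_mode (round 6), role_viewer (round 4). can_write never appears in any round.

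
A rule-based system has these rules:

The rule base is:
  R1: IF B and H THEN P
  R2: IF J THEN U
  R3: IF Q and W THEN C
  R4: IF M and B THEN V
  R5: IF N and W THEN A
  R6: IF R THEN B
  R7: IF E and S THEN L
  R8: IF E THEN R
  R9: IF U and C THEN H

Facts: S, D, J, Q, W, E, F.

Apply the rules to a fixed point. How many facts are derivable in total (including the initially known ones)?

Round 1: R2 [IF J THEN U]; R3 [IF Q and W THEN C]; R7 [IF E and S THEN L]; R8 [IF E THEN R]. New: U, C, L, R.
Round 2: R6 [IF R THEN B]; R9 [IF U and C THEN H]. New: B, H.
Round 3: R1 [IF B and H THEN P]. New: P.
Closure: {B, C, D, E, F, H, J, L, P, Q, R, S, U, W} — 14 facts.

14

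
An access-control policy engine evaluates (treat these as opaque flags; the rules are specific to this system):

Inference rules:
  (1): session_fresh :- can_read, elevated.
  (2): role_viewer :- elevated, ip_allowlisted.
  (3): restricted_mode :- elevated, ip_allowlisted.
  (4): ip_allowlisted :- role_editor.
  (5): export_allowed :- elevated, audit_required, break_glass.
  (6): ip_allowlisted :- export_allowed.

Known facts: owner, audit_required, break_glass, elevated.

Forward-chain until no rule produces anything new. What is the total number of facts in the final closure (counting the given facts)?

8

Round 1: (5) [export_allowed :- elevated, audit_required, break_glass.]. New: export_allowed.
Round 2: (6) [ip_allowlisted :- export_allowed.]. New: ip_allowlisted.
Round 3: (2) [role_viewer :- elevated, ip_allowlisted.]; (3) [restricted_mode :- elevated, ip_allowlisted.]. New: role_viewer, restricted_mode.
Closure: {audit_required, break_glass, elevated, export_allowed, ip_allowlisted, owner, restricted_mode, role_viewer} — 8 facts.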